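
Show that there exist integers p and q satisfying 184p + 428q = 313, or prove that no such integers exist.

No, no such integers exist.

gcd(184, 428) = 4, so every integer of the form 184p + 428q is a multiple of 4.
But 313 is not a multiple of 4 (it leaves remainder 1).
So the equation is unsolvable over ℤ.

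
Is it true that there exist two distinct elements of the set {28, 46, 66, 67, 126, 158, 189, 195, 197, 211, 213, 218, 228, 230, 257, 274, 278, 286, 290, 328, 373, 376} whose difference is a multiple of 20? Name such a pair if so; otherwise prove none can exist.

28 mod 20 = 8 and 228 mod 20 = 8, so 228 − 28 = 200 = 10·20.

The pair (28, 228) works.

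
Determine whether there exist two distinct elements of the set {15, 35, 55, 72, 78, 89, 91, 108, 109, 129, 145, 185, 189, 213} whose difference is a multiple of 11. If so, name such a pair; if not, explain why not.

The pair (15, 213) works.

Both 15 and 213 leave remainder 4 on division by 11; their difference 198 = 18·11 is a multiple of 11.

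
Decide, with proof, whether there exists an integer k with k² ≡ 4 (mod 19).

k = 17

Take k = 17. Then 17² = 289 = 15·19 + 4, so 17² ≡ 4 (mod 19).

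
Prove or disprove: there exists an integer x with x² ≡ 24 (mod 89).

89 is prime, so by Euler's criterion 24 is a square mod 89 iff 24^((89−1)/2) = 24^44 ≡ 1 (mod 89).
Repeated squaring mod 89: 24^2 = 576 ≡ 42; 24^4 ≡ 42² = 1764 ≡ 73; 24^8 ≡ 73² = 5329 ≡ 78; 24^16 ≡ 78² = 6084 ≡ 32; 24^32 ≡ 32² = 1024 ≡ 45.
Since 44 = 32 + 8 + 4, 24^44 ≡ 45 · 78 · 73; multiplying out mod 89: 45·78 = 3510 ≡ 39, then 39·73 = 2847 ≡ 88. Thus 24^44 ≡ 88 ≡ −1 (mod 89).
By Euler's criterion 24 is a quadratic non-residue mod 89: no x satisfies x² ≡ 24 (mod 89).

No such integer exists.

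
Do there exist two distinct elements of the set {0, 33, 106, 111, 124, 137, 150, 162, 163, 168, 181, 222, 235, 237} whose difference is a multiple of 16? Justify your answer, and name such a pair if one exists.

There is no such pair.

Two integers differ by a multiple of 16 exactly when they have the same residue mod 16. The residues are 0↦0, 33↦1, 106↦10, 111↦15, 124↦12, 137↦9, 150↦6, 162↦2, 163↦3, 168↦8, 181↦5, 222↦14, 235↦11, 237↦13.
All 14 residues are distinct, so no two elements differ by a multiple of 16.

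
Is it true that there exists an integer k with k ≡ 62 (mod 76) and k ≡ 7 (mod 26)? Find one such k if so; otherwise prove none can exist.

Reduce both congruences modulo 2, which divides 76 and 26: they say k ≡ 62 (mod 2) and k ≡ 7 (mod 2).
But 62 mod 2 = 0 while 7 mod 2 = 1, a contradiction.
Therefore no such k exists.

No such integer exists.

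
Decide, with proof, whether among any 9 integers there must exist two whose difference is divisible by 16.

No, the set {72, 73, 74, 75, 76, 77, 78, 79, 80} is a counterexample.

Try 9 consecutive integers, 72, 73, …, 80. Their remainders mod 16 are 8, 9, 10, 11, 12, 13, 14, 15, 0 — pairwise different, as any 9 ≤ 16 consecutive integers have distinct residues.
The differences between them range over 1, …, 8, none of which is divisible by 16.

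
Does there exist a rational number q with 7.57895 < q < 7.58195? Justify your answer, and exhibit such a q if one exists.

q = 235/31

Multiplying by 31: 31·7.57895 = 234.94745 and 31·7.58195 = 235.04045, so the integer 235 lies strictly between them.
So q = 235/31 works: it is a ratio of integers, and dividing 31·7.57895 < 235 < 31·7.58195 through by 31 gives 7.57895 < 235/31 < 7.58195.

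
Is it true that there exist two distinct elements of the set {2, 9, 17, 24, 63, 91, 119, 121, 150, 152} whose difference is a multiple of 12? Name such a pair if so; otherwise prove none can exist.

There is no such pair.

Two integers differ by a multiple of 12 exactly when they have the same residue mod 12. The residues are 2↦2, 9↦9, 17↦5, 24↦0, 63↦3, 91↦7, 119↦11, 121↦1, 150↦6, 152↦8.
These 10 residues are pairwise different, hence no difference of two elements is divisible by 12.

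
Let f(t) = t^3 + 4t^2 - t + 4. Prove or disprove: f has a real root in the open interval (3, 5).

The endpoint values f(3) = 64 and f(5) = 224 are both positive. Claim: f(t) > 0 for every t in (3, 5).
Shift to the endpoint 3: with t = 3 + u (0 < u < 2), one computes f(3 + u) = u^3 + 13u^2 + 50u + 64.
The nonzero coefficients here are all positive, so for u > 0 every term is positive (or zero), and the constant term 64 is strictly positive.
Therefore f(t) > 0 throughout (3, 5), and f has no zero there.

f has no root in that interval.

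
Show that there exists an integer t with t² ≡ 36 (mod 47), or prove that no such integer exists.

t = 6

Take t = 6. Then 6² = 36, and since 0 ≤ 36 < 47 this is already reduced: 6² ≡ 36 (mod 47).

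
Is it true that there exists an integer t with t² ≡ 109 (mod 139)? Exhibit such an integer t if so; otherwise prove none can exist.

139 is prime, so by Euler's criterion 109 is a square mod 139 iff 109^((139−1)/2) = 109^69 ≡ 1 (mod 139).
Squaring successively (mod 139): 109^2 = 11881 ≡ 66; 109^4 ≡ 66² = 4356 ≡ 47; 109^8 ≡ 47² = 2209 ≡ 124; 109^16 ≡ 124² = 15376 ≡ 86; 109^32 ≡ 86² = 7396 ≡ 29; 109^64 ≡ 29² = 841 ≡ 7.
Since 69 = 64 + 4 + 1, 109^69 ≡ 7 · 47 · 109; multiplying out mod 139: 7·47 = 329 ≡ 51, then 51·109 = 5559 ≡ 138. Thus 109^69 ≡ 138 ≡ −1 (mod 139).
By Euler's criterion 109 is a quadratic non-residue mod 139: no t satisfies t² ≡ 109 (mod 139).

No, no such integer exists.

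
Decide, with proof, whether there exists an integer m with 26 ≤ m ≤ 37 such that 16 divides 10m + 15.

At m = 26, 10·26 + 15 = 275 ≡ 3 (mod 16), and each step in m adds 10, giving residues 3, 13, 7, 1, 11, 5, 15, 9, 3, 13, 7, 1 for m = 26, 27, …, 37.
None is 0, so 16 never divides 10m + 15 on this range.

No, no such integer m in that range exists.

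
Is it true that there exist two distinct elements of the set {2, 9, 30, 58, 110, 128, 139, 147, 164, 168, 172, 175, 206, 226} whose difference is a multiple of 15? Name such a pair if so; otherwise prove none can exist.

Residues mod 15: 2↦2, 9↦9, 30↦0, 58↦13, 110↦5, 128↦8, 139↦4, 147↦12, 164↦14, 168↦3, 172↦7, 175↦10, 206↦11, 226↦1.
All 14 residues are distinct, so no two elements differ by a multiple of 15.

There is no such pair.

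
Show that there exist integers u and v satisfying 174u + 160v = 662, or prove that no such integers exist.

u = 13, v = -10

Every value of 174u + 160v is a multiple of gcd(174, 160) = 2; since 2 ∣ 662, solutions exist.
Dividing through by 2 reduces the equation to 87u + 80v = 331.
Euclidean algorithm: 87 = 1·80 + 7, 80 = 11·7 + 3, 7 = 2·3 + 1, 3 = 3·1 + 0.
Unwinding: 1 = 7 − 2·3 = 7 − 2·(80 − 11·7) = −2·80 + 23·7 = −2·80 + 23·(87 − 1·80) = 23·87 − 25·80, i.e. 87·23 + 80·(-25) = 1.
Times 331: 87·7613 + 80·(-8275) = 331, so (7613, -8275) solves it.
The general solution is u = 7613 + 80k, v = -8275 − 87k; taking k = -95 gives the smaller pair u = 13, v = -10.
Check: 174·13 + 160·(-10) = 2262 − 1600 = 662. ✓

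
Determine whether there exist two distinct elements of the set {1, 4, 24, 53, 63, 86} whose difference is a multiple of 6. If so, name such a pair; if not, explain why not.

Residues mod 6: 1↦1, 4↦4, 24↦0, 53↦5, 63↦3, 86↦2.
No residue repeats among the 6 elements, so no pair has difference ≡ 0 (mod 6).

There is no such pair.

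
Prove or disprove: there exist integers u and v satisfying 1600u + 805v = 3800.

u = 103, v = -200

Every value of 1600u + 805v is a multiple of gcd(1600, 805) = 5; since 5 ∣ 3800, solutions exist.
Dividing through by 5 reduces the equation to 320u + 161v = 760.
Dividing repeatedly: 320 = 1·161 + 159, 161 = 1·159 + 2, 159 = 79·2 + 1, 2 = 2·1 + 0.
Unwinding: 1 = 159 − 79·2 = 159 − 79·(161 − 1·159) = −79·161 + 80·159 = −79·161 + 80·(320 − 1·161) = 80·320 − 159·161, i.e. 320·80 + 161·(-159) = 1.
Times 760: 320·60800 + 161·(-120840) = 760, so (60800, -120840) solves it.
Shifting by a multiple of (161, −320) keeps it a solution: u = 60800 − 377·161 = 103, v = -120840 + 377·320 = -200.
Check: 1600·103 + 805·(-200) = 164800 − 161000 = 3800. ✓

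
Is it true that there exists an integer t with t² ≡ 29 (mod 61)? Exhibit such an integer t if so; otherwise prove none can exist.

There is no such integer.

Apply Euler's criterion with the prime 61: 29 is a quadratic residue iff 29^30 ≡ 1 (mod 61), and a non-residue iff it is ≡ −1.
Squaring successively (mod 61): 29^2 = 841 ≡ 48; 29^4 ≡ 48² = 2304 ≡ 47; 29^8 ≡ 47² = 2209 ≡ 13; 29^16 ≡ 13² = 169 ≡ 47.
Since 30 = 16 + 8 + 4 + 2, 29^30 ≡ 47 · 13 · 47 · 48; multiplying out mod 61: 47·13 = 611 ≡ 1, then 1·47 = 47 ≡ 47, then 47·48 = 2256 ≡ 60. Thus 29^30 ≡ 60 ≡ −1 (mod 61).
The value −1 means 29 is a non-residue modulo 61, so t² ≡ 29 (mod 61) is impossible.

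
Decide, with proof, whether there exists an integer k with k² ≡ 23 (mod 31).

No such integer exists.

Apply Euler's criterion with the prime 31: 23 is a quadratic residue iff 23^15 ≡ 1 (mod 31), and a non-residue iff it is ≡ −1.
Repeated squaring mod 31: 23^2 = 529 ≡ 2; 23^4 ≡ 2² = 4 ≡ 4; 23^8 ≡ 4² = 16 ≡ 16.
Since 15 = 8 + 4 + 2 + 1, 23^15 ≡ 16 · 4 · 2 · 23; multiplying out mod 31: 16·4 = 64 ≡ 2, then 2·2 = 4 ≡ 4, then 4·23 = 92 ≡ 30. Thus 23^15 ≡ 30 ≡ −1 (mod 31).
The value −1 means 23 is a non-residue modulo 31, so k² ≡ 23 (mod 31) is impossible.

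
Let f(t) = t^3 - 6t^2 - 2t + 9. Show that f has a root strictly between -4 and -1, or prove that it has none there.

f(-4) = -143 and f(-1) = 4, which have opposite signs.
As a polynomial, f is continuous on every closed interval.
By the Intermediate Value Theorem, f takes the value 0 somewhere in the open interval.

Yes, f has a root in the interval.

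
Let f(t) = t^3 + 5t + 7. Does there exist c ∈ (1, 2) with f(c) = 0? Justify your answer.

f has no root in that interval.

Evaluate at the endpoints: f(1) = 13, f(2) = 25 — same sign (positive).
The derivative f'(t) = 3t^2 + 5 is a quadratic with discriminant 0² − 4·3·5 = -60 < 0; it never vanishes, so it is always positive (sign of the leading coefficient).
So f is strictly increasing; between 1 and 2 its values lie between f(1) = 13 and f(2) = 25, all positive. Therefore f has no root in (1, 2).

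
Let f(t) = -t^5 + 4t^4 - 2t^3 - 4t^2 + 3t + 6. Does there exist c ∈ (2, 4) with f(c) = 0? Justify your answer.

f(2) = 12 and f(4) = -174, which have opposite signs.
Since f is a polynomial it is continuous on [2, 4].
So by the Intermediate Value Theorem there is a c strictly between 2 and 4 with f(c) = 0.

Yes, f has a root in the interval.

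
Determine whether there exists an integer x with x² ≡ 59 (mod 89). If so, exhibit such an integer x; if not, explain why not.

89 is prime, so by Euler's criterion 59 is a square mod 89 iff 59^((89−1)/2) = 59^44 ≡ 1 (mod 89).
Squaring successively (mod 89): 59^2 = 3481 ≡ 10; 59^4 ≡ 10² = 100 ≡ 11; 59^8 ≡ 11² = 121 ≡ 32; 59^16 ≡ 32² = 1024 ≡ 45; 59^32 ≡ 45² = 2025 ≡ 67.
Since 44 = 32 + 8 + 4, 59^44 ≡ 67 · 32 · 11; multiplying out mod 89: 67·32 = 2144 ≡ 8, then 8·11 = 88 ≡ 88. Thus 59^44 ≡ 88 ≡ −1 (mod 89).
By Euler's criterion 59 is a quadratic non-residue mod 89: no x satisfies x² ≡ 59 (mod 89).

There is no such integer.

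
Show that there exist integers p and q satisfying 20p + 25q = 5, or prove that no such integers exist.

gcd(20, 25) = 5, and 5 divides 5, so integer solutions exist.
Dividing through by 5 reduces the equation to 4p + 5q = 1.
Dividing repeatedly: 5 = 1·4 + 1, 4 = 4·1 + 0.
Unwinding: 1 = 5 − 1·4, i.e. 4·(-1) + 5·1 = 1.
So (p, q) = (-1, 1) is a solution.
The general solution is p = -1 + 5k, q = 1 − 4k; taking k = 1 gives the smaller pair p = 4, q = -3.
Indeed 20·4 + 25·(-3) = 80 − 75 = 5.

p = 4, q = -3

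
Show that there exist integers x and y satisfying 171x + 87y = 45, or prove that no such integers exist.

x = 14, y = -27

Every value of 171x + 87y is a multiple of gcd(171, 87) = 3; since 3 ∣ 45, solutions exist.
Dividing through by 3 reduces the equation to 57x + 29y = 15.
Run the Euclidean algorithm on 57 and 29: 57 = 1·29 + 28, 29 = 1·28 + 1, 28 = 28·1 + 0.
Working back up the chain: 1 = 29 − 1·28 = 29 − (57 − 1·29) = −57 + 2·29. So 57·(-1) + 29·2 = 1.
Scaling by 15 gives the particular solution (x, y) = (-15, 30).
Shifting by a multiple of (29, −57) keeps it a solution: x = -15 + 1·29 = 14, y = 30 − 1·57 = -27.
Indeed 171·14 + 87·(-27) = 2394 − 2349 = 45.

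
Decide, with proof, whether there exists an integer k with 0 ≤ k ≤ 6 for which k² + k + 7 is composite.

k = 6

At k = 6: 6² + 6 + 7 = 49 = 7·7, which is composite.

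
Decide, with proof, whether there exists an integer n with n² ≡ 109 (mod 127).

No, no such integer exists.

127 is prime, so by Euler's criterion 109 is a square mod 127 iff 109^((127−1)/2) = 109^63 ≡ 1 (mod 127).
Squaring successively (mod 127): 109^2 = 11881 ≡ 70; 109^4 ≡ 70² = 4900 ≡ 74; 109^8 ≡ 74² = 5476 ≡ 15; 109^16 ≡ 15² = 225 ≡ 98; 109^32 ≡ 98² = 9604 ≡ 79.
Since 63 = 32 + 16 + 8 + 4 + 2 + 1, 109^63 ≡ 79 · 98 · 15 · 74 · 70 · 109; multiplying out mod 127: 79·98 = 7742 ≡ 122, then 122·15 = 1830 ≡ 52, then 52·74 = 3848 ≡ 38, then 38·70 = 2660 ≡ 120, then 120·109 = 13080 ≡ 126. Thus 109^63 ≡ 126 ≡ −1 (mod 127).
By Euler's criterion 109 is a quadratic non-residue mod 127: no n satisfies n² ≡ 109 (mod 127).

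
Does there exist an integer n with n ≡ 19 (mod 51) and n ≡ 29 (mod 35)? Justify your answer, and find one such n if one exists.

Since 51 and 35 share no common factor, CRT says the pair of congruences has a solution (unique mod 1785).
Write n = 19 + 51t and require 19 + 51t ≡ 29 (mod 35), i.e. 51t ≡ 10 (mod 35).
51 ≡ 16 (mod 35), so this reads 16t ≡ 10 (mod 35). Invert 16 mod 35 by the Euclidean algorithm: 35 = 2·16 + 3, 16 = 5·3 + 1, 3 = 3·1 + 0; back-substituting, 1 = 16 − 5·3 = 16 − 5·(35 − 2·16) = −5·35 + 11·16. Hence 16·11 ≡ 1, so 16⁻¹ ≡ 11 (mod 35).
Therefore t ≡ 11·10 = 110 ≡ 5 (mod 35).
Taking t = 5 gives n = 19 + 51·5 = 274.
Check: 274 mod 51 = 19, 274 mod 35 = 29. ✓

n = 274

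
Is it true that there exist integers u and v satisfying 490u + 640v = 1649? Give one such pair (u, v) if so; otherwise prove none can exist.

No, no such integers exist.

Any value of 490u + 640v is a multiple of gcd(490, 640) = 10.
But 1649 = 10·164 + 9, so 10 ∤ 1649.
So the equation is unsolvable over ℤ.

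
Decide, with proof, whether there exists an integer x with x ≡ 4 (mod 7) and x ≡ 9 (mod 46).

The moduli 7 and 46 are coprime, so by the Chinese Remainder Theorem a unique solution modulo 322 exists.
Any solution of the first congruence is x = 4 + 7t; substituting into the second, 7t ≡ 9 − 4 ≡ 5 (mod 46).
Invert 7 mod 46 by the Euclidean algorithm: 46 = 6·7 + 4, 7 = 1·4 + 3, 4 = 1·3 + 1, 3 = 3·1 + 0; back-substituting, 1 = 4 − 1·3 = 4 − (7 − 1·4) = −7 + 2·4 = −7 + 2·(46 − 6·7) = 2·46 − 13·7. Hence 7·(-13) ≡ 1, so 7⁻¹ ≡ -13 ≡ 33 (mod 46).
Multiplying by 33: t ≡ 33·5 = 165 ≡ 27 (mod 46).
With t = 27: x = 4 + 7·27 = 193.
Check: 193 mod 7 = 4, 193 mod 46 = 9. ✓

x = 193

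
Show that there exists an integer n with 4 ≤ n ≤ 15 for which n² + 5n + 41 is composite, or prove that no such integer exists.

At n = 7: 7² + 5·7 + 41 = 125 = 5·25, which is composite.

n = 7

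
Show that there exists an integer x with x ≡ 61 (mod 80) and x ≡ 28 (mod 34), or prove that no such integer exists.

Reduce both congruences modulo 2, which divides 80 and 34: they say x ≡ 61 (mod 2) and x ≡ 28 (mod 2).
But 61 mod 2 = 1 while 28 mod 2 = 0, a contradiction.
So no integer satisfies both congruences.

There is no such integer.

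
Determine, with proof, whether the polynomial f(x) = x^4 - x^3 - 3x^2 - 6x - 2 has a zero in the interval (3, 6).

f(3) = 7 and f(6) = 934, both positive, so a sign-change argument is unavailable; we show f keeps this sign on the whole interval.
Shift to the endpoint 3: with x = 3 + u (0 < u < 3), one computes f(3 + u) = u^4 + 11u^3 + 42u^2 + 57u + 7.
The nonzero coefficients here are all positive, so for u > 0 every term is positive (or zero), and the constant term 7 is strictly positive.
So f is strictly positive on (3, 6); no root exists in the interval.

No.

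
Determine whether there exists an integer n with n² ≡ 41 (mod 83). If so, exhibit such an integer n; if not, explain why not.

n = 37

Take n = 37. Then 37² = 1369 = 16·83 + 41, so 37² ≡ 41 (mod 83).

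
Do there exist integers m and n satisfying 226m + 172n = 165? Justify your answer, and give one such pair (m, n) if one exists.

No such integers exist.

Both 226 and 172 are divisible by gcd(226, 172) = 2, hence so is any combination 226m + 172n.
But 165 = 2·82 + 1, so 2 ∤ 165.
Therefore 226m + 172n = 165 has no solution in integers.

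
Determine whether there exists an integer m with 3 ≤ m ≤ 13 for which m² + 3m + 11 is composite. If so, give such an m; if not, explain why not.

At m = 4: 4² + 3·4 + 11 = 39 = 3·13, which is composite.

m = 4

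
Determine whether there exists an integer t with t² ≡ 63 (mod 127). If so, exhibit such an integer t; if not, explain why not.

Apply Euler's criterion with the prime 127: 63 is a quadratic residue iff 63^63 ≡ 1 (mod 127), and a non-residue iff it is ≡ −1.
Squaring successively (mod 127): 63^2 = 3969 ≡ 32; 63^4 ≡ 32² = 1024 ≡ 8; 63^8 ≡ 8² = 64 ≡ 64; 63^16 ≡ 64² = 4096 ≡ 32; 63^32 ≡ 32² = 1024 ≡ 8.
Since 63 = 32 + 16 + 8 + 4 + 2 + 1, 63^63 ≡ 8 · 32 · 64 · 8 · 32 · 63; multiplying out mod 127: 8·32 = 256 ≡ 2, then 2·64 = 128 ≡ 1, then 1·8 = 8 ≡ 8, then 8·32 = 256 ≡ 2, then 2·63 = 126 ≡ 126. Thus 63^63 ≡ 126 ≡ −1 (mod 127).
By Euler's criterion 63 is a quadratic non-residue mod 127: no t satisfies t² ≡ 63 (mod 127).

No, no such integer exists.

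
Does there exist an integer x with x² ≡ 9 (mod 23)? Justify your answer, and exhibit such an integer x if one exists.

Take x = 3. Then 3² = 9, and since 0 ≤ 9 < 23 this is already reduced: 3² ≡ 9 (mod 23).

x = 3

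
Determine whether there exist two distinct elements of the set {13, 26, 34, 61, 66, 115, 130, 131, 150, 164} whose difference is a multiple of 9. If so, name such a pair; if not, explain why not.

13 and 130 are such a pair.

Reduce each element mod 9: 13↦4, 26↦8, 34↦7, 61↦7, 66↦3, 115↦7, 130↦4, 131↦5, 150↦6, 164↦2. The residue 4 repeats (at 13 and 130), and 130 − 13 = 117 = 13·9.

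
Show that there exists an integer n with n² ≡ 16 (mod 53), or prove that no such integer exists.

n = 4

Take n = 4. Then 4² = 16, and since 0 ≤ 16 < 53 this is already reduced: 4² ≡ 16 (mod 53).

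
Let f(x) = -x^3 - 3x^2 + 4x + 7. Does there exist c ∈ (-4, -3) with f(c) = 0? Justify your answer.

f(-4) = 7 and f(-3) = -5, which have opposite signs.
As a polynomial, f is continuous on every closed interval.
By the Intermediate Value Theorem, f takes the value 0 somewhere in the open interval.

Yes, such a c exists.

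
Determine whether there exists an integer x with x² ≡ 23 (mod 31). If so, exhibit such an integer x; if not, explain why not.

Apply Euler's criterion with the prime 31: 23 is a quadratic residue iff 23^15 ≡ 1 (mod 31), and a non-residue iff it is ≡ −1.
Squaring successively (mod 31): 23^2 = 529 ≡ 2; 23^4 ≡ 2² = 4 ≡ 4; 23^8 ≡ 4² = 16 ≡ 16.
Since 15 = 8 + 4 + 2 + 1, 23^15 ≡ 16 · 4 · 2 · 23; multiplying out mod 31: 16·4 = 64 ≡ 2, then 2·2 = 4 ≡ 4, then 4·23 = 92 ≡ 30. Thus 23^15 ≡ 30 ≡ −1 (mod 31).
The value −1 means 23 is a non-residue modulo 31, so x² ≡ 23 (mod 31) is impossible.

No such integer exists.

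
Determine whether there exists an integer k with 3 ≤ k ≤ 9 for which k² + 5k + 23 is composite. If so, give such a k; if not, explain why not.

The values for k = 3, 4, …, 9 are 47, 59, 73, 89, 107, 127, 149, and each of these is prime.
So no value in the range makes the expression composite.

No such integer k in that range exists.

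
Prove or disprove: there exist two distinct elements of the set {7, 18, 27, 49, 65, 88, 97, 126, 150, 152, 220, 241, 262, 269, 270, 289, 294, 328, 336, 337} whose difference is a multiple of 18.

7 and 97 are such a pair.

Reduce each element mod 18: 7↦7, 18↦0, 27↦9, 49↦13, 65↦11, 88↦16, 97↦7, 126↦0, 150↦6, 152↦8, 220↦4, 241↦7, 262↦10, 269↦17, 270↦0, 289↦1, 294↦6, 328↦4, 336↦12, 337↦13. The residue 7 repeats (at 7 and 97), and 97 − 7 = 90 = 5·18.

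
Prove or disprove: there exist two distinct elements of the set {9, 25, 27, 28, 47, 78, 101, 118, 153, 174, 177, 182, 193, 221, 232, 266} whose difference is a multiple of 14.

The pair (9, 177) works.

Both 9 and 177 leave remainder 9 on division by 14; their difference 168 = 12·14 is a multiple of 14.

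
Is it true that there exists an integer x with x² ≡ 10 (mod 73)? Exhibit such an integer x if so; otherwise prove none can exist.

73 is prime, so by Euler's criterion 10 is a square mod 73 iff 10^((73−1)/2) = 10^36 ≡ 1 (mod 73).
Squaring successively (mod 73): 10^2 = 100 ≡ 27; 10^4 ≡ 27² = 729 ≡ 72; 10^8 ≡ 72² = 5184 ≡ 1; 10^16 ≡ 1² = 1 ≡ 1; 10^32 ≡ 1² = 1 ≡ 1.
Since 36 = 32 + 4, 10^36 ≡ 1 · 72; multiplying out mod 73: 1·72 = 72 ≡ 72. Thus 10^36 ≡ 72 ≡ −1 (mod 73).
By Euler's criterion 10 is a quadratic non-residue mod 73: no x satisfies x² ≡ 10 (mod 73).

There is no such integer.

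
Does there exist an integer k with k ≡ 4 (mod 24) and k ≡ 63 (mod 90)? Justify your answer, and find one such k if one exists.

There is no such integer.

Reduce both congruences modulo 6, which divides 24 and 90: they say k ≡ 4 (mod 6) and k ≡ 63 (mod 6).
However 4 ≡ 4 and 63 ≡ 3 (mod 6), and 4 ≠ 3.
So no integer satisfies both congruences.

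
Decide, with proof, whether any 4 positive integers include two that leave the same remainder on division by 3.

Each integer lies in one of the 3 residue classes modulo 3.
With 4 integers and only 3 classes, the pigeonhole principle forces two of them, say a and b, into the same class.
That is, a and b leave the same remainder on division by 3, as claimed.

True.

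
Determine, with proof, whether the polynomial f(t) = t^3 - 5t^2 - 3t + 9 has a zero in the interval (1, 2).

f(1) = 2 and f(2) = -9, which have opposite signs.
As a polynomial, f is continuous on every closed interval.
By the Intermediate Value Theorem f must vanish at some point of (1, 2).

Such a root exists.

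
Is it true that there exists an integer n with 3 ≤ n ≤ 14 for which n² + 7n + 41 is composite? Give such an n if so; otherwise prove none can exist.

n = 4

At n = 4: 4² + 7·4 + 41 = 85 = 5·17, which is composite.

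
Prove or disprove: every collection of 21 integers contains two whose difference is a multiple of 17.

Partition the integers by their residue mod 17; there are 17 classes.
With 21 integers and only 17 classes, the pigeonhole principle forces two of them, say a and b, into the same class.
Their difference a − b is then a multiple of 17.

Yes, this is always true.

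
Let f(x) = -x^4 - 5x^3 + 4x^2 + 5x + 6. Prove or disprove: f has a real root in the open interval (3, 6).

The endpoint values f(3) = -159 and f(6) = -2196 are both negative. Claim: f(x) < 0 for every x in (3, 6).
Shift to the endpoint 3: with x = 3 + u (0 < u < 3), one computes f(3 + u) = -u^4 - 17u^3 - 95u^2 - 214u - 159.
All 5 nonzero coefficients of this polynomial in u are negative; hence for u > 0 the value is a sum of negative terms (the constant -159 among them).
Therefore f(x) < 0 throughout (3, 6), and f has no zero there.

f has no root in that interval.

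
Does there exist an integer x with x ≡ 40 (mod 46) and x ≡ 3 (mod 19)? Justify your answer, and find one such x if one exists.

The moduli 46 and 19 are coprime, so by the Chinese Remainder Theorem a unique solution modulo 874 exists.
Any solution of the first congruence is x = 40 + 46t; substituting into the second, 46t ≡ 3 − 40 ≡ 1 (mod 19).
46 ≡ 8 (mod 19), so this reads 8t ≡ 1 (mod 19). Note 8·12 = 96 ≡ 1 (mod 19) (as 96 − 1 = 5·19), so 8⁻¹ ≡ 12.
Multiplying by 12: t ≡ 12·1 = 12 (mod 19).
With t = 12: x = 40 + 46·12 = 592.
Verify: 592 = 12·46 + 40 and 592 = 31·19 + 3. ✓

x = 592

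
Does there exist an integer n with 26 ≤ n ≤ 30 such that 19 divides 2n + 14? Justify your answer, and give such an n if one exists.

No such integer n in that range exists.

The values of 2n + 14 for n = 26, 27, …, 30 are 66, 68, 70, 72, 74; reduced mod 19 these are 9, 11, 13, 15, 17.
None is 0, so 19 never divides 2n + 14 on this range.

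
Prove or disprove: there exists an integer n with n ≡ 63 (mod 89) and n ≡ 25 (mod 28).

n = 2377

gcd(89, 28) = 1, so the Chinese Remainder Theorem guarantees exactly one residue class mod 2492 satisfying both.
Write n = 63 + 89t and require 63 + 89t ≡ 25 (mod 28), i.e. 89t ≡ 18 (mod 28).
89 ≡ 5 (mod 28), so this reads 5t ≡ 18 (mod 28). Since 5·17 = 85 = 3·28 + 1, the inverse of 5 mod 28 is 17.
Multiplying by 17: t ≡ 17·18 = 306 ≡ 26 (mod 28).
Taking t = 26 gives n = 63 + 89·26 = 2377.
Verify: 2377 = 26·89 + 63 and 2377 = 84·28 + 25. ✓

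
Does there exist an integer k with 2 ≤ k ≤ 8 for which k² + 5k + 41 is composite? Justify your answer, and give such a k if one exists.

k = 2

At k = 2: 2² + 5·2 + 41 = 55 = 5·11, which is composite.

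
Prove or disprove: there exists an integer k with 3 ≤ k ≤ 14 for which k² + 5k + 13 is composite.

At k = 14: 14² + 5·14 + 13 = 279 = 3·93, which is composite.

k = 14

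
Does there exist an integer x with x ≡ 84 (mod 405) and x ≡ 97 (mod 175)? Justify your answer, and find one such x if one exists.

gcd(405, 175) = 5. If x ≡ 84 (mod 405) and x ≡ 97 (mod 175), then x ≡ 84 (mod 5) and x ≡ 97 (mod 5).
These are incompatible: 84 − 97 = -13 is not divisible by 5.
So no integer satisfies both congruences.

No such integer exists.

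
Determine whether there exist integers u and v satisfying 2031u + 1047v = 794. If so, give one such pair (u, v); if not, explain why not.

Any value of 2031u + 1047v is a multiple of gcd(2031, 1047) = 3.
But 794 is not a multiple of 3 (it leaves remainder 2).
So the equation is unsolvable over ℤ.

No such integers exist.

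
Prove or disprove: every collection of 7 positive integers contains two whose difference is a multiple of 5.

Yes.

There are exactly 5 possible remainders on division by 5.
Since 7 > 5, two of the 7 integers must share a residue class by the pigeonhole principle; call them a and b.
Equal remainders mean a − b ≡ 0 (mod 5), so 5 divides their difference.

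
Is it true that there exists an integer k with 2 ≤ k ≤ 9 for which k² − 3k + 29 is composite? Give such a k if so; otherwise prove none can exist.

At k = 5: 5² − 3·5 + 29 = 39 = 3·13, which is composite.

k = 5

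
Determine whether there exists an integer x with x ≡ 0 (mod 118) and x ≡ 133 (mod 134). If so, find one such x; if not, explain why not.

No such integer exists.

gcd(118, 134) = 2. If x ≡ 0 (mod 118) and x ≡ 133 (mod 134), then x ≡ 0 (mod 2) and x ≡ 133 (mod 2).
But 0 mod 2 = 0 while 133 mod 2 = 1, a contradiction.
Therefore no such x exists.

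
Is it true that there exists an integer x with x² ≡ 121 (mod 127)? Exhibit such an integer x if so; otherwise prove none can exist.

x = 116

Take x = 116. Then 116² = 13456 = 105·127 + 121, so 116² ≡ 121 (mod 127).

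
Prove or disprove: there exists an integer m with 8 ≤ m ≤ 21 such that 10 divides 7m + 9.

m = 13

Try m = 13: 7·13 + 9 = 100 = 10·10, which is divisible by 10.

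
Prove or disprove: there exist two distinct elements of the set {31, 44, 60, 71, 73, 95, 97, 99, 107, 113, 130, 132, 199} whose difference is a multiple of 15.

Reduce each element modulo 15: 31↦1, 44↦14, 60↦0, 71↦11, 73↦13, 95↦5, 97↦7, 99↦9, 107↦2, 113↦8, 130↦10, 132↦12, 199↦4.
All 13 residues are distinct, so no two elements differ by a multiple of 15.

There is no such pair.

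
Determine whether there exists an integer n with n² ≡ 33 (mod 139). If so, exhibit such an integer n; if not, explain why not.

No such integer exists.

139 is prime, so by Euler's criterion 33 is a square mod 139 iff 33^((139−1)/2) = 33^69 ≡ 1 (mod 139).
Repeated squaring mod 139: 33^2 = 1089 ≡ 116; 33^4 ≡ 116² = 13456 ≡ 112; 33^8 ≡ 112² = 12544 ≡ 34; 33^16 ≡ 34² = 1156 ≡ 44; 33^32 ≡ 44² = 1936 ≡ 129; 33^64 ≡ 129² = 16641 ≡ 100.
Since 69 = 64 + 4 + 1, 33^69 ≡ 100 · 112 · 33; multiplying out mod 139: 100·112 = 11200 ≡ 80, then 80·33 = 2640 ≡ 138. Thus 33^69 ≡ 138 ≡ −1 (mod 139).
The value −1 means 33 is a non-residue modulo 139, so n² ≡ 33 (mod 139) is impossible.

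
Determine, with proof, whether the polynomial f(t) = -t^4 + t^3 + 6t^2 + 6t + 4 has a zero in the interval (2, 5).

f(2) = 32 and f(5) = -316, which have opposite signs.
As a polynomial, f is continuous on every closed interval.
By the Intermediate Value Theorem, f takes the value 0 somewhere in the open interval.

Such a root exists.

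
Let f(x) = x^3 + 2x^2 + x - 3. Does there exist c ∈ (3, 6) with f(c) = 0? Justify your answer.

f(3) = 45 and f(6) = 291, both positive, so a sign-change argument is unavailable; we show f keeps this sign on the whole interval.
Substitute x = 3 + u, where 0 < u < 3 on the interval. Expanding, f(3 + u) = u^3 + 11u^2 + 40u + 45.
All 4 nonzero coefficients of this polynomial in u are positive; hence for u > 0 the value is a sum of positive terms (the constant 45 among them).
Therefore f(x) > 0 throughout (3, 6), and f has no zero there.

No.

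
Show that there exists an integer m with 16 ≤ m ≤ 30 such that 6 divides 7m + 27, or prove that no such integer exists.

m = 21

Scanning upward from m = 16 gives 139, 146, 153, 160, 167, none divisible by 6. At m = 21 we get 7·21 + 27 = 174, and 174 = 6·29.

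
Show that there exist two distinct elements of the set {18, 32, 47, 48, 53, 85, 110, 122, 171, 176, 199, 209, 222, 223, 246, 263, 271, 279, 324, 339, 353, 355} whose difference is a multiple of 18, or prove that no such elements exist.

The pair (18, 324) works.

Reduce each element mod 18: 18↦0, 32↦14, 47↦11, 48↦12, 53↦17, 85↦13, 110↦2, 122↦14, 171↦9, 176↦14, 199↦1, 209↦11, 222↦6, 223↦7, 246↦12, 263↦11, 271↦1, 279↦9, 324↦0, 339↦15, 353↦11, 355↦13. The residue 0 repeats (at 18 and 324), and 324 − 18 = 306 = 17·18.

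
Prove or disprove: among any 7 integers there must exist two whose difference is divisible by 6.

Partition the integers by their residue mod 6; there are 6 classes.
Since 7 > 6, two of the 7 integers must share a residue class by the pigeonhole principle; call them a and b.
Then a ≡ b (mod 6), i.e. 6 ∣ (a − b).

True.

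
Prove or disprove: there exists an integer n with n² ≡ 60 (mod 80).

Since 16 ∣ 80, a solution of n² ≡ 60 (mod 80) would also satisfy n² ≡ 60 ≡ 12 (mod 16).
Squares mod 16 repeat after n = 8 (as (−n)² = n²); for n = 0..8 they are 0, 1, 4, 9, 0, 9, 4, 1, 0.
So the quadratic residues mod 16 are {0, 1, 4, 9}, and 12 is not among them.
Therefore n² ≡ 60 (mod 80) has no solution.

There is no such integer.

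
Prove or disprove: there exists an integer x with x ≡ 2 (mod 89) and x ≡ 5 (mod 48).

x = 2405

The moduli 89 and 48 are coprime, so by the Chinese Remainder Theorem a unique solution modulo 4272 exists.
Write x = 2 + 89t and require 2 + 89t ≡ 5 (mod 48), i.e. 89t ≡ 3 (mod 48).
89 ≡ 41 (mod 48), so this reads 41t ≡ 3 (mod 48). Note 41·41 = 1681 ≡ 1 (mod 48) (as 1681 − 1 = 35·48), so 41⁻¹ ≡ 41.
Multiplying by 41: t ≡ 41·3 = 123 ≡ 27 (mod 48).
Taking t = 27 gives x = 2 + 89·27 = 2405.
Indeed 2405 ≡ 2 (mod 89) and 2405 ≡ 5 (mod 48).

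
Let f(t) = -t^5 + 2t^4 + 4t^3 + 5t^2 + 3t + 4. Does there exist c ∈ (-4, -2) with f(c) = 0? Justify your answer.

No such root exists.

The endpoint values f(-4) = 1352 and f(-2) = 50 are both positive. Claim: f(t) > 0 for every t in (-4, -2).
Shift to the endpoint -2: with t = -2 − u (0 < u < 2), one computes f(-2 − u) = u^5 + 12u^4 + 52u^3 + 109u^2 + 113u + 50.
All 6 nonzero coefficients of this polynomial in u are positive; hence for u > 0 the value is a sum of positive terms (the constant 50 among them).
Therefore f(t) > 0 throughout (-4, -2), and f has no zero there.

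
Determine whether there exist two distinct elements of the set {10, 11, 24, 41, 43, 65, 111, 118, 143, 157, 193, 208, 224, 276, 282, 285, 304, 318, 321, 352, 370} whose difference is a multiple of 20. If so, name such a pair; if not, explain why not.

10 mod 20 = 10 and 370 mod 20 = 10, so 370 − 10 = 360 = 18·20.

10 and 370 are such a pair.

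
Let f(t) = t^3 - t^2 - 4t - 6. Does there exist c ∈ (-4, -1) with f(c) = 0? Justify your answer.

The endpoint values f(-4) = -70 and f(-1) = -4 are both negative. Claim: f(t) < 0 for every t in (-4, -1).
Substitute t = -1 − u, where 0 < u < 3 on the interval. Expanding, f(-1 − u) = -u^3 - 4u^2 - u - 4.
The nonzero coefficients here are all negative, so for u > 0 every term is negative (or zero), and the constant term -4 is strictly negative.
Therefore f(t) < 0 throughout (-4, -1), and f has no zero there.

No.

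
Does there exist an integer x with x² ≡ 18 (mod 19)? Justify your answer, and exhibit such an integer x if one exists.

No such integer exists.

Since (19 − x)² ≡ x² (mod 19), it suffices to square x = 0, 1, …, 9: the residues are 0, 1, 4, 9, 16, 6, 17, 11, 7, 5.
The set of squares mod 19 is therefore {0, 1, 4, 5, 6, 7, 9, 11, 16, 17}, which does not contain 18.
Hence no integer x has x² ≡ 18 (mod 19).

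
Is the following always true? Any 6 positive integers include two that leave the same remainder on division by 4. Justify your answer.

Yes.

Each integer lies in one of the 4 residue classes modulo 4.
Placing 6 integers into 4 classes, some class receives at least two — say a and b.
That is, a and b leave the same remainder on division by 4, as claimed.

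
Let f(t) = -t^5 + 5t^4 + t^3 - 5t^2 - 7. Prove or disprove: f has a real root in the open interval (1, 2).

Such a root exists.

f(1) = -7 and f(2) = 29, which have opposite signs.
Since f is a polynomial it is continuous on [1, 2].
By the Intermediate Value Theorem f must vanish at some point of (1, 2).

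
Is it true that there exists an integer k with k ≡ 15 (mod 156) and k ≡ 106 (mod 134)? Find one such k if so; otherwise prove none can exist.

Both moduli are multiples of 2 = gcd(156, 134), so any solution would satisfy k ≡ 15 and k ≡ 106 modulo 2 simultaneously.
However 15 ≡ 1 and 106 ≡ 0 (mod 2), and 1 ≠ 0.
Hence the system has no solution.

No such integer exists.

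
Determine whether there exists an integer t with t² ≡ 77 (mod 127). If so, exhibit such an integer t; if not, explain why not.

No such integer exists.

127 is prime, so by Euler's criterion 77 is a square mod 127 iff 77^((127−1)/2) = 77^63 ≡ 1 (mod 127).
Squaring successively (mod 127): 77^2 = 5929 ≡ 87; 77^4 ≡ 87² = 7569 ≡ 76; 77^8 ≡ 76² = 5776 ≡ 61; 77^16 ≡ 61² = 3721 ≡ 38; 77^32 ≡ 38² = 1444 ≡ 47.
Since 63 = 32 + 16 + 8 + 4 + 2 + 1, 77^63 ≡ 47 · 38 · 61 · 76 · 87 · 77; multiplying out mod 127: 47·38 = 1786 ≡ 8, then 8·61 = 488 ≡ 107, then 107·76 = 8132 ≡ 4, then 4·87 = 348 ≡ 94, then 94·77 = 7238 ≡ 126. Thus 77^63 ≡ 126 ≡ −1 (mod 127).
The value −1 means 77 is a non-residue modulo 127, so t² ≡ 77 (mod 127) is impossible.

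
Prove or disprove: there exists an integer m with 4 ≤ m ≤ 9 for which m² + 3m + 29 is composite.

At m = 7: 7² + 3·7 + 29 = 99 = 3·33, which is composite.

m = 7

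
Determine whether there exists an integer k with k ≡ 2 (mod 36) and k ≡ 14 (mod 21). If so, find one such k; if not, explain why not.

gcd(36, 21) = 3. A simultaneous solution exists iff 2 ≡ 14 (mod 3); here 2 mod 3 = 2 = 14 mod 3, so it does.
Step through k = 2, 2 + 36, 2 + 2·36, …: the values 2, 38, 74, 110, 146, 182 reduce mod 21 to 2, 17, 11, 5, 20, 14. The value 182 hits 14.
Check: 182 mod 36 = 2, 182 mod 21 = 14. ✓

k = 182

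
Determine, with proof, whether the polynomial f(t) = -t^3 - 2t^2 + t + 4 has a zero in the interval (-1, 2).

Yes, f has a root in the interval.

f(-1) = 2 and f(2) = -10, which have opposite signs.
As a polynomial, f is continuous on every closed interval.
By the Intermediate Value Theorem f must vanish at some point of (-1, 2).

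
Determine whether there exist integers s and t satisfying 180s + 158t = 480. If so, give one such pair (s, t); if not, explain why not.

s = 29, t = -30

Every value of 180s + 158t is a multiple of gcd(180, 158) = 2; since 2 ∣ 480, solutions exist.
Dividing through by 2 reduces the equation to 90s + 79t = 240.
Dividing repeatedly: 90 = 1·79 + 11, 79 = 7·11 + 2, 11 = 5·2 + 1, 2 = 2·1 + 0.
Unwinding: 1 = 11 − 5·2 = 11 − 5·(79 − 7·11) = −5·79 + 36·11 = −5·79 + 36·(90 − 1·79) = 36·90 − 41·79, i.e. 90·36 + 79·(-41) = 1.
Scaling by 240 gives the particular solution (s, t) = (8640, -9840).
Shifting by a multiple of (79, −90) keeps it a solution: s = 8640 − 109·79 = 29, t = -9840 + 109·90 = -30.
Indeed 180·29 + 158·(-30) = 5220 − 4740 = 480.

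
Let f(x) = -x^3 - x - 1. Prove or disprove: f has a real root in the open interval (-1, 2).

Such a root exists.

f(-1) = 1 and f(2) = -11, which have opposite signs.
Since f is a polynomial it is continuous on [-1, 2].
By the Intermediate Value Theorem f must vanish at some point of (-1, 2).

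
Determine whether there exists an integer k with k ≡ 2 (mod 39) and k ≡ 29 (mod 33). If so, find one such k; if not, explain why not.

k = 392

The moduli are not coprime: gcd(39, 33) = 3. Compatibility requires 3 ∣ (29 − 2) = 27, which holds, so solutions exist.
Put k = 2 + 39t, so we need 39t ≡ 27 (mod 33), equivalently (divide by 3) 13t ≡ 9 (mod 11).
13 ≡ 2 (mod 11), so this reads 2t ≡ 9 (mod 11). Note 2·6 = 12 ≡ 1 (mod 11) (as 12 − 1 = 1·11), so 2⁻¹ ≡ 6.
Therefore t ≡ 6·9 = 54 ≡ 10 (mod 11).
Then k = 2 + 39·10 = 392.
Indeed 392 ≡ 2 (mod 39) and 392 ≡ 29 (mod 33).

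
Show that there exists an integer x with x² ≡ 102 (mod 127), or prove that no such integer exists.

No such integer exists.

Apply Euler's criterion with the prime 127: 102 is a quadratic residue iff 102^63 ≡ 1 (mod 127), and a non-residue iff it is ≡ −1.
Squaring successively (mod 127): 102^2 = 10404 ≡ 117; 102^4 ≡ 117² = 13689 ≡ 100; 102^8 ≡ 100² = 10000 ≡ 94; 102^16 ≡ 94² = 8836 ≡ 73; 102^32 ≡ 73² = 5329 ≡ 122.
Since 63 = 32 + 16 + 8 + 4 + 2 + 1, 102^63 ≡ 122 · 73 · 94 · 100 · 117 · 102; multiplying out mod 127: 122·73 = 8906 ≡ 16, then 16·94 = 1504 ≡ 107, then 107·100 = 10700 ≡ 32, then 32·117 = 3744 ≡ 61, then 61·102 = 6222 ≡ 126. Thus 102^63 ≡ 126 ≡ −1 (mod 127).
The value −1 means 102 is a non-residue modulo 127, so x² ≡ 102 (mod 127) is impossible.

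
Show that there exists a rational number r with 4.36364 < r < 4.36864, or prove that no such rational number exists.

Multiplying by 19: 19·4.36364 = 82.90916 and 19·4.36864 = 83.00416, so the integer 83 lies strictly between them.
So r = 83/19 works: it is a ratio of integers, and dividing 19·4.36364 < 83 < 19·4.36864 through by 19 gives 4.36364 < 83/19 < 4.36864.

r = 83/19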